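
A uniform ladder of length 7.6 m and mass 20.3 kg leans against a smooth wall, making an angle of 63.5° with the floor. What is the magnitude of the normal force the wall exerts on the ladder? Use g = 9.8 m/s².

N_wall ≈ 49.6 N

Sum moments about the foot of the ladder (the floor normal and friction both act there and drop out).
Ladder weight 20.3×9.8 = 198.9 N acts at 3.8 m along the ladder; its horizontal arm is 3.8·cos63.5° = 1.696 m → τ = 337.3 N·m clockwise.
Wall normal N acts horizontally at the top; its moment arm is the height L sinθ = 7.6·sin63.5° = 6.802 m, counterclockwise.
Setting net torque to zero: N × 6.802 = 337.3 → N = 49.6 N.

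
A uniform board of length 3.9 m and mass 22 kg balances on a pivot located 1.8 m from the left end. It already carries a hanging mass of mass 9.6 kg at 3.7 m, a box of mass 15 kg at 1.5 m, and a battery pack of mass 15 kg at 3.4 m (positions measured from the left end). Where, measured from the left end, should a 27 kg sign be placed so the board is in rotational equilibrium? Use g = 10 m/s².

Take moments about the pivot (at 1.8 m from the left end).
Beam weight: 22 × 10 = 220 N down at 1.95 m → arm 0.15 m, τ = 220 × 0.15 = 33 N·m clockwise.
Hanging mass: 9.6 × 10 = 96 N down at 3.7 m → arm 1.9 m, τ = 96 × 1.9 = 182.4 N·m clockwise.
Box: 15 × 10 = 150 N down at 1.5 m → arm 0.3 m, τ = 150 × 0.3 = 45 N·m counterclockwise.
Battery pack: 15 × 10 = 150 N down at 3.4 m → arm 1.6 m, τ = 150 × 1.6 = 240 N·m clockwise.
Net moment of existing loads = 410.4 N·m clockwise.
The sign weighs 27 × 10 = 270 N and must supply an equal counterclockwise moment, so its lever arm about the pivot is 410.4 / 270 = 1.52 m.
That puts it at 1.8 − 1.52 = 0.28 m from the left end.

x ≈ 0.28 m from the left end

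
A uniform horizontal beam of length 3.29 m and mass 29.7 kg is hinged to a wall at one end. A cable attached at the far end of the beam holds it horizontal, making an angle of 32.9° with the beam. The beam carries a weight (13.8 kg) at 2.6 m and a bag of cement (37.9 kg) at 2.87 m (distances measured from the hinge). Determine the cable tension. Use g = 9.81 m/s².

Take moments about the hinge.
Beam weight: 29.7 × 9.81 = 291.4 N down at 1.645 m → arm 1.645 m, τ = 291.4 × 1.645 = 479.4 N·m clockwise.
Weight: 13.8 × 9.81 = 135.4 N down at 2.6 m → arm 2.6 m, τ = 135.4 × 2.6 = 352 N·m clockwise.
Bag of cement: 37.9 × 9.81 = 371.8 N down at 2.87 m → arm 2.87 m, τ = 371.8 × 2.87 = 1067 N·m clockwise.
Total clockwise load moment = 1898 N·m.
The cable tension T acts at 3.29 m; only its component perpendicular to the beam, T sinθ, produces torque. sin 32.9° = 0.5432.
For rotational equilibrium, T × 3.29 × 0.5432 = 1898, so T = 1898 / 1.787 = 1060 N.

T ≈ 1060 N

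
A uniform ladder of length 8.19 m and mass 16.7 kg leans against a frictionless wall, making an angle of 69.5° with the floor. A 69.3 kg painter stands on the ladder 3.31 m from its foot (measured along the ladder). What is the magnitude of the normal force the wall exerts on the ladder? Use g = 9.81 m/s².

N_wall ≈ 133 N

Taking torques about the foot of the ladder:
Ladder weight 16.7×9.81 = 163.8 N acts at 4.095 m along the ladder; its horizontal arm is 4.095·cos69.5° = 1.434 m → τ = 234.9 N·m clockwise.
Painter: 69.3×9.81 = 679.8 N at 3.31 m → arm 1.159 m → τ = 787.9 N·m clockwise.
Wall normal N acts horizontally at the top; its moment arm is the height L sinθ = 8.19·sin69.5° = 7.671 m, counterclockwise.
Balancing moments: N × 7.671 = 1023, giving N = 133 N.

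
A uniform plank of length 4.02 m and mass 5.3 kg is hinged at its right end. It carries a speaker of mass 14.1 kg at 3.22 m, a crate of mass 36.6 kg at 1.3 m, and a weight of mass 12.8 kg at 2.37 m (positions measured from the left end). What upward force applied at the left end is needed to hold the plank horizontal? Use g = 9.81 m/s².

F ≈ 348 N

Choose the right end as the axis so the unknown pivot reaction has zero arm there.
Beam weight: 5.3 × 9.81 = 51.99 N down at 2.01 m → arm 2.01 m, τ = 51.99 × 2.01 = 104.5 N·m counterclockwise.
Speaker: 14.1 × 9.81 = 138.3 N down at 3.22 m → arm 0.8 m, τ = 138.3 × 0.8 = 110.6 N·m counterclockwise.
Crate: 36.6 × 9.81 = 359 N down at 1.3 m → arm 2.72 m, τ = 359 × 2.72 = 976.5 N·m counterclockwise.
Weight: 12.8 × 9.81 = 125.6 N down at 2.37 m → arm 1.65 m, τ = 125.6 × 1.65 = 207.2 N·m counterclockwise.
Net moment of the loads = 1399 N·m counterclockwise.
The upward force F acts at the left end, arm 4.02 m, giving F × 4.02 clockwise.
Στ = 0 ⇒ F × 4.02 = 1399 ⇒ F = 1399 / 4.02 = 348 N.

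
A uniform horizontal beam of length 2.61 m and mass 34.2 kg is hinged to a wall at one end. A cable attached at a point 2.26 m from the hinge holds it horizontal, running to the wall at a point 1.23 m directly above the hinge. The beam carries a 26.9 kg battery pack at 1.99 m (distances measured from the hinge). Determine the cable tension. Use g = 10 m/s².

About the hinge:
Beam weight: 34.2 × 10 = 342 N down at 1.305 m → arm 1.305 m, τ = 342 × 1.305 = 446.3 N·m clockwise.
Battery pack: 26.9 × 10 = 269 N down at 1.99 m → arm 1.99 m, τ = 269 × 1.99 = 535.3 N·m clockwise.
Total clockwise load moment = 981.6 N·m.
The cable tension T acts at 2.26 m; only its component perpendicular to the beam, T sinθ, produces torque. sinθ = h/√(h²+d²) = 1.23/√(1.23²+2.26²) = 0.478.
For rotational equilibrium, T × 2.26 × 0.478 = 981.6, so T = 981.6 / 1.08 = 909 N.

T ≈ 909 N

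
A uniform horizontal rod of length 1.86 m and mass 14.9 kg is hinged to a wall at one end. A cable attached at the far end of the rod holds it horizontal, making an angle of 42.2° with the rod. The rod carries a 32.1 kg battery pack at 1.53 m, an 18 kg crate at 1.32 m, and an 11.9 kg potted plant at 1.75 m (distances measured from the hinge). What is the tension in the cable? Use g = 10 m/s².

T ≈ 861 N

Taking torques about the hinge:
Beam weight: 14.9 × 10 = 149 N down at 0.93 m → arm 0.93 m, τ = 149 × 0.93 = 138.6 N·m clockwise.
Battery pack: 32.1 × 10 = 321 N down at 1.53 m → arm 1.53 m, τ = 321 × 1.53 = 491.1 N·m clockwise.
Crate: 18 × 10 = 180 N down at 1.32 m → arm 1.32 m, τ = 180 × 1.32 = 237.6 N·m clockwise.
Potted plant: 11.9 × 10 = 119 N down at 1.75 m → arm 1.75 m, τ = 119 × 1.75 = 208.2 N·m clockwise.
Total clockwise load moment = 1076 N·m.
The cable tension T acts at 1.86 m; only its component perpendicular to the rod, T sinθ, produces torque. sin 42.2° = 0.6717.
Balancing moments: T × 1.86 × 0.6717 = 1076, giving T = 1076 / 1.249 = 861 N.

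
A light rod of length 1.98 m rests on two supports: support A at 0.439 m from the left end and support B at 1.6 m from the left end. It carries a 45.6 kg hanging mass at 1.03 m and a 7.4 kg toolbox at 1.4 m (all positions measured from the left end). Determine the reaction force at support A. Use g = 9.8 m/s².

R_A ≈ 232 N

About support B:
Hanging mass: 45.6 × 9.8 = 446.9 N down at 1.03 m → arm 0.57 m, τ = 446.9 × 0.57 = 254.7 N·m counterclockwise.
Toolbox: 7.4 × 9.8 = 72.52 N down at 1.4 m → arm 0.2 m, τ = 72.52 × 0.2 = 14.5 N·m counterclockwise.
Net load moment about support B = 269.2 N·m counterclockwise.
Reaction R at support A is upward at 0.439 m, arm 1.161 m → moment R × 1.161 clockwise.
For rotational equilibrium, R × 1.161 = 269.2, so R = 232 N.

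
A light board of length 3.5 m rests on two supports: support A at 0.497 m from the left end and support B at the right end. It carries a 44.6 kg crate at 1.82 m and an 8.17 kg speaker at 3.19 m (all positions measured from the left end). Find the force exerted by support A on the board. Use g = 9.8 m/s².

About support B:
Crate: 44.6 × 9.8 = 437.1 N down at 1.82 m → arm 1.68 m, τ = 437.1 × 1.68 = 734.3 N·m counterclockwise.
Speaker: 8.17 × 9.8 = 80.07 N down at 3.19 m → arm 0.31 m, τ = 80.07 × 0.31 = 24.82 N·m counterclockwise.
Net load moment about support B = 759.1 N·m counterclockwise.
Reaction R at support A is upward at 0.497 m, arm 3.003 m → moment R × 3.003 clockwise.
Στ = 0 ⇒ R × 3.003 = 759.1 ⇒ R = 253 N.

R_A ≈ 253 N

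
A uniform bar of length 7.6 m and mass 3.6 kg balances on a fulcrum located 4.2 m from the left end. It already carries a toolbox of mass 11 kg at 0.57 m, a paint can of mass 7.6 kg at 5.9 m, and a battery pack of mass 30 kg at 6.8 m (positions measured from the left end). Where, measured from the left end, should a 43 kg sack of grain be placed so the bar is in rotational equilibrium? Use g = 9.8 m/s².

Sum moments about the fulcrum (at 4.2 m from the left end) (the support reaction has zero arm there).
Beam weight: 3.6 × 9.8 = 35.28 N down at 3.8 m → arm 0.4 m, τ = 35.28 × 0.4 = 14.11 N·m counterclockwise.
Toolbox: 11 × 9.8 = 107.8 N down at 0.57 m → arm 3.63 m, τ = 107.8 × 3.63 = 391.3 N·m counterclockwise.
Paint can: 7.6 × 9.8 = 74.48 N down at 5.9 m → arm 1.7 m, τ = 74.48 × 1.7 = 126.6 N·m clockwise.
Battery pack: 30 × 9.8 = 294 N down at 6.8 m → arm 2.6 m, τ = 294 × 2.6 = 764.4 N·m clockwise.
Net moment of existing loads = 485.6 N·m clockwise.
The sack of grain weighs 43 × 9.8 = 421.4 N and must supply an equal counterclockwise moment, so its lever arm about the fulcrum is 485.6 / 421.4 = 1.15 m.
That puts it at 4.2 − 1.15 = 3.05 m from the left end.

x ≈ 3.05 m from the left end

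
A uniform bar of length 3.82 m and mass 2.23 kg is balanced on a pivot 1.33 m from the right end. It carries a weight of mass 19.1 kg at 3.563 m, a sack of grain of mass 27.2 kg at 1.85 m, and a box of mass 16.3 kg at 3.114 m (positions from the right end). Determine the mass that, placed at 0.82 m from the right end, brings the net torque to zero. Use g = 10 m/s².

Sum moments about the pivot (at 1.33 m from the right end) (the support reaction has zero arm there).
Beam weight: 2.23 × 10 = 22.3 N down at 1.91 m → arm 0.58 m, τ = 22.3 × 0.58 = 12.93 N·m counterclockwise.
Weight: 19.1 × 10 = 191 N down at 3.563 m → arm 2.233 m, τ = 191 × 2.233 = 426.5 N·m counterclockwise.
Sack of grain: 27.2 × 10 = 272 N down at 1.85 m → arm 0.52 m, τ = 272 × 0.52 = 141.4 N·m counterclockwise.
Box: 16.3 × 10 = 163 N down at 3.114 m → arm 1.784 m, τ = 163 × 1.784 = 290.8 N·m counterclockwise.
Net moment of known loads = 871.6 N·m counterclockwise.
An unknown mass m at 0.82 m has arm 0.51 m; its moment is m·g·0.51 clockwise.
Balancing moments: m × 10 × 0.51 = 871.6, giving m = 871.6 / (10 × 0.51) = 171 kg.

m ≈ 171 kg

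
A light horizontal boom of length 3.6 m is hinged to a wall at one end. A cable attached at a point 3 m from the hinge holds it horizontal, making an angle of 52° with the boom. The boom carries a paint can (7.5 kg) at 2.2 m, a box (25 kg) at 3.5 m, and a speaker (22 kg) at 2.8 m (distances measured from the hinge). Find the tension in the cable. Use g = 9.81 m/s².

Take moments about the hinge.
Paint can: 7.5 × 9.81 = 73.58 N down at 2.2 m → arm 2.2 m, τ = 73.58 × 2.2 = 161.9 N·m clockwise.
Box: 25 × 9.81 = 245.2 N down at 3.5 m → arm 3.5 m, τ = 245.2 × 3.5 = 858.2 N·m clockwise.
Speaker: 22 × 9.81 = 215.8 N down at 2.8 m → arm 2.8 m, τ = 215.8 × 2.8 = 604.2 N·m clockwise.
Total clockwise load moment = 1624 N·m.
The cable tension T acts at 3 m; only its component perpendicular to the boom, T sinθ, produces torque. sin 52° = 0.788.
Setting net torque to zero: T × 3 × 0.788 = 1624 → T = 1624 / 2.364 = 687 N.

T ≈ 687 N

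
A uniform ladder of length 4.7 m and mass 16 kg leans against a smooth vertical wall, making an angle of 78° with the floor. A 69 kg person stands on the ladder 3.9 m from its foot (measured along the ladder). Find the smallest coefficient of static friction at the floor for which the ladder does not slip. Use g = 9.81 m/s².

μ_min ≈ 0.163

Choose the foot of the ladder as the axis so the floor normal and friction both act there and drop out.
Ladder weight 16×9.81 = 157 N acts at 2.35 m along the ladder; its horizontal arm is 2.35·cos78° = 0.4886 m → τ = 76.71 N·m clockwise.
Person: 69×9.81 = 676.9 N at 3.9 m → arm 0.8109 m → τ = 548.9 N·m clockwise.
Wall normal N acts horizontally at the top; its moment arm is the height L sinθ = 4.7·sin78° = 4.597 m, counterclockwise.
Balancing moments: N × 4.597 = 625.6, giving N = 136.1 N.
ΣFx = 0 ⇒ f = N_wall = 136.1 N. ΣFy = 0 ⇒ N_floor = 833.9 N.
μ_min = f / N_floor = 136.1 / 833.9 = 0.163.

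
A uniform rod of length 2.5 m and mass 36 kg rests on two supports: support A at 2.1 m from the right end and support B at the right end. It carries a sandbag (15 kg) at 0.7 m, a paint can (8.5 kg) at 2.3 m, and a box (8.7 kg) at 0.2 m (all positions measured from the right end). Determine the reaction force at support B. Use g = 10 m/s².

R_B ≈ 316 N

About support A:
Beam weight: 36 × 10 = 360 N down at 1.25 m → arm 0.85 m, τ = 360 × 0.85 = 306 N·m clockwise.
Sandbag: 15 × 10 = 150 N down at 0.7 m → arm 1.4 m, τ = 150 × 1.4 = 210 N·m clockwise.
Paint can: 8.5 × 10 = 85 N down at 2.3 m → arm 0.2 m, τ = 85 × 0.2 = 17 N·m counterclockwise.
Box: 8.7 × 10 = 87 N down at 0.2 m → arm 1.9 m, τ = 87 × 1.9 = 165.3 N·m clockwise.
Net load moment about support A = 664.3 N·m clockwise.
Reaction R at support B is upward at 0 m, arm 2.1 m → moment R × 2.1 counterclockwise.
Στ = 0 ⇒ R × 2.1 = 664.3 ⇒ R = 316 N.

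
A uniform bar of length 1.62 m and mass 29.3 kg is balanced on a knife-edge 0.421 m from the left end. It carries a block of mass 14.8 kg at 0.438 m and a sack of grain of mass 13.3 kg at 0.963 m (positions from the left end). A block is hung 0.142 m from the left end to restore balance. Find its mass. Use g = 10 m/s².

About the knife-edge (at 0.421 m from the left end):
Beam weight: 29.3 × 10 = 293 N down at 0.81 m → arm 0.389 m, τ = 293 × 0.389 = 114 N·m clockwise.
Block: 14.8 × 10 = 148 N down at 0.438 m → arm 0.017 m, τ = 148 × 0.017 = 2.516 N·m clockwise.
Sack of grain: 13.3 × 10 = 133 N down at 0.963 m → arm 0.542 m, τ = 133 × 0.542 = 72.09 N·m clockwise.
Net moment of known loads = 188.6 N·m clockwise.
An unknown mass m at 0.142 m has arm 0.279 m; its moment is m·g·0.279 counterclockwise.
Balancing moments: m × 10 × 0.279 = 188.6, giving m = 188.6 / (10 × 0.279) = 67.6 kg.

m ≈ 67.6 kg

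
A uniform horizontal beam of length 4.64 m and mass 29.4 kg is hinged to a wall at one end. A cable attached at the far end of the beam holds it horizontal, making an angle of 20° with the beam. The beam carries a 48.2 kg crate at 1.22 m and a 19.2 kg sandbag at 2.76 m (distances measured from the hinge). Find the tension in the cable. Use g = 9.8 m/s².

Taking torques about the hinge:
Beam weight: 29.4 × 9.8 = 288.1 N down at 2.32 m → arm 2.32 m, τ = 288.1 × 2.32 = 668.4 N·m clockwise.
Crate: 48.2 × 9.8 = 472.4 N down at 1.22 m → arm 1.22 m, τ = 472.4 × 1.22 = 576.3 N·m clockwise.
Sandbag: 19.2 × 9.8 = 188.2 N down at 2.76 m → arm 2.76 m, τ = 188.2 × 2.76 = 519.4 N·m clockwise.
Total clockwise load moment = 1764 N·m.
The cable tension T acts at 4.64 m; only its component perpendicular to the beam, T sinθ, produces torque. sin 20° = 0.342.
For rotational equilibrium, T × 4.64 × 0.342 = 1764, so T = 1764 / 1.587 = 1110 N.

T ≈ 1110 N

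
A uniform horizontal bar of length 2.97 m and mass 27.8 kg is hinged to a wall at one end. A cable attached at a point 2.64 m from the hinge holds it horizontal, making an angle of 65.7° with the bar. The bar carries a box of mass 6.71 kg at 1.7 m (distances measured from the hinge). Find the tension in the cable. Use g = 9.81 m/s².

T ≈ 215 N

Choose the hinge as the axis so the unknown hinge reaction has zero arm there.
Beam weight: 27.8 × 9.81 = 272.7 N down at 1.485 m → arm 1.485 m, τ = 272.7 × 1.485 = 405 N·m clockwise.
Box: 6.71 × 9.81 = 65.83 N down at 1.7 m → arm 1.7 m, τ = 65.83 × 1.7 = 111.9 N·m clockwise.
Total clockwise load moment = 516.9 N·m.
The cable tension T acts at 2.64 m; only its component perpendicular to the bar, T sinθ, produces torque. sin 65.7° = 0.9114.
For rotational equilibrium, T × 2.64 × 0.9114 = 516.9, so T = 516.9 / 2.406 = 215 N.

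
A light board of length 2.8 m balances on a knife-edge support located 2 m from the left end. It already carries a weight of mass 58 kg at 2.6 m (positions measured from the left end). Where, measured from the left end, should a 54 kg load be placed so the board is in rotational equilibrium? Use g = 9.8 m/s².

x ≈ 1.36 m from the left end

About the knife-edge support (at 2 m from the left end):
Weight: 58 × 9.8 = 568.4 N down at 2.6 m → arm 0.6 m, τ = 568.4 × 0.6 = 341 N·m clockwise.
Net moment of existing loads = 341 N·m clockwise.
The load weighs 54 × 9.8 = 529.2 N and must supply an equal counterclockwise moment, so its lever arm about the knife-edge support is 341 / 529.2 = 0.644 m.
That puts it at 2 − 0.644 = 1.36 m from the left end.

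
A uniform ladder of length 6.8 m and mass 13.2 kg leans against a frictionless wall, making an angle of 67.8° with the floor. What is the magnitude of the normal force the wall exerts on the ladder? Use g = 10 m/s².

Taking torques about the foot of the ladder:
Ladder weight 13.2×10 = 132 N acts at 3.4 m along the ladder; its horizontal arm is 3.4·cos67.8° = 1.285 m → τ = 169.6 N·m clockwise.
Wall normal N acts horizontally at the top; its moment arm is the height L sinθ = 6.8·sin67.8° = 6.296 m, counterclockwise.
Balancing moments: N × 6.296 = 169.6, giving N = 26.9 N.

N_wall ≈ 26.9 N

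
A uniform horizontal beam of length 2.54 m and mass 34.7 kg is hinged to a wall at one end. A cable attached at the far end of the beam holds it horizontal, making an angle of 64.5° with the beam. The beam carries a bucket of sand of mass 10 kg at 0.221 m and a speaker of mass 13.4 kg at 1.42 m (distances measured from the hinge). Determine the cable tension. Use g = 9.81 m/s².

Sum moments about the hinge (the unknown hinge reaction has zero arm there).
Beam weight: 34.7 × 9.81 = 340.4 N down at 1.27 m → arm 1.27 m, τ = 340.4 × 1.27 = 432.3 N·m clockwise.
Bucket of sand: 10 × 9.81 = 98.1 N down at 0.221 m → arm 0.221 m, τ = 98.1 × 0.221 = 21.68 N·m clockwise.
Speaker: 13.4 × 9.81 = 131.5 N down at 1.42 m → arm 1.42 m, τ = 131.5 × 1.42 = 186.7 N·m clockwise.
Total clockwise load moment = 640.7 N·m.
The cable tension T acts at 2.54 m; only its component perpendicular to the beam, T sinθ, produces torque. sin 64.5° = 0.9026.
For rotational equilibrium, T × 2.54 × 0.9026 = 640.7, so T = 640.7 / 2.293 = 279 N.

T ≈ 279 N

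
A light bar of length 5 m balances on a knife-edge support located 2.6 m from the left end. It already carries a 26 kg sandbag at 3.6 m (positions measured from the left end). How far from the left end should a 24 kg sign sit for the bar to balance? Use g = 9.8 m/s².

x ≈ 1.52 m from the left end

Choose the knife-edge support (at 2.6 m from the left end) as the axis so the support reaction has zero arm there.
Sandbag: 26 × 9.8 = 254.8 N down at 3.6 m → arm 1 m, τ = 254.8 × 1 = 254.8 N·m clockwise.
Net moment of existing loads = 254.8 N·m clockwise.
The sign weighs 24 × 9.8 = 235.2 N and must supply an equal counterclockwise moment, so its lever arm about the knife-edge support is 254.8 / 235.2 = 1.08 m.
That puts it at 2.6 − 1.08 = 1.52 m from the left end.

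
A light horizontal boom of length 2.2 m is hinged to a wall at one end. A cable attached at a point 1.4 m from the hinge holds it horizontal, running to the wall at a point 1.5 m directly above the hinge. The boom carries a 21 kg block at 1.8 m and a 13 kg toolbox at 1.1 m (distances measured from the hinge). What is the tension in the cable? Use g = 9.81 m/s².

Taking torques about the hinge:
Block: 21 × 9.81 = 206 N down at 1.8 m → arm 1.8 m, τ = 206 × 1.8 = 370.8 N·m clockwise.
Toolbox: 13 × 9.81 = 127.5 N down at 1.1 m → arm 1.1 m, τ = 127.5 × 1.1 = 140.2 N·m clockwise.
Total clockwise load moment = 511 N·m.
The cable tension T acts at 1.4 m; only its component perpendicular to the boom, T sinθ, produces torque. sinθ = h/√(h²+d²) = 1.5/√(1.5²+1.4²) = 0.7311.
Setting net torque to zero: T × 1.4 × 0.7311 = 511 → T = 511 / 1.024 = 499 N.

T ≈ 499 N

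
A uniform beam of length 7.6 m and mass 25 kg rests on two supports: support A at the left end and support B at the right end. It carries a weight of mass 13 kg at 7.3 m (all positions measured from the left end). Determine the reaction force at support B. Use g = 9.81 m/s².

R_B ≈ 245 N

Choose support A as the axis so its reaction then has zero moment arm.
Beam weight: 25 × 9.81 = 245.2 N down at 3.8 m → arm 3.8 m, τ = 245.2 × 3.8 = 931.8 N·m clockwise.
Weight: 13 × 9.81 = 127.5 N down at 7.3 m → arm 7.3 m, τ = 127.5 × 7.3 = 930.8 N·m clockwise.
Net load moment about support A = 1863 N·m clockwise.
Reaction R at support B is upward at 7.6 m, arm 7.6 m → moment R × 7.6 counterclockwise.
Στ = 0 ⇒ R × 7.6 = 1863 ⇒ R = 245 N.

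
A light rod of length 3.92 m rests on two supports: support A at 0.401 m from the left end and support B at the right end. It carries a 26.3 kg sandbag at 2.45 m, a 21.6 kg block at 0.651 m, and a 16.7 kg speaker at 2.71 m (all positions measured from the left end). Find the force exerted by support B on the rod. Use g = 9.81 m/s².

R_B ≈ 273 N

Take moments about support A.
Sandbag: 26.3 × 9.81 = 258 N down at 2.45 m → arm 2.049 m, τ = 258 × 2.049 = 528.6 N·m clockwise.
Block: 21.6 × 9.81 = 211.9 N down at 0.651 m → arm 0.25 m, τ = 211.9 × 0.25 = 52.98 N·m clockwise.
Speaker: 16.7 × 9.81 = 163.8 N down at 2.71 m → arm 2.309 m, τ = 163.8 × 2.309 = 378.2 N·m clockwise.
Net load moment about support A = 959.8 N·m clockwise.
Reaction R at support B is upward at 3.92 m, arm 3.519 m → moment R × 3.519 counterclockwise.
Στ = 0 ⇒ R × 3.519 = 959.8 ⇒ R = 273 N.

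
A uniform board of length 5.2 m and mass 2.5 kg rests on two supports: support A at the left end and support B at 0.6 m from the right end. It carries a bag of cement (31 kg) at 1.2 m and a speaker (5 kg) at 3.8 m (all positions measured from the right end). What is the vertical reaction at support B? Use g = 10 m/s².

R_B ≈ 299 N

About support A:
Beam weight: 2.5 × 10 = 25 N down at 2.6 m → arm 2.6 m, τ = 25 × 2.6 = 65 N·m clockwise.
Bag of cement: 31 × 10 = 310 N down at 1.2 m → arm 4 m, τ = 310 × 4 = 1240 N·m clockwise.
Speaker: 5 × 10 = 50 N down at 3.8 m → arm 1.4 m, τ = 50 × 1.4 = 70 N·m clockwise.
Net load moment about support A = 1375 N·m clockwise.
Reaction R at support B is upward at 0.6 m, arm 4.6 m → moment R × 4.6 counterclockwise.
For rotational equilibrium, R × 4.6 = 1375, so R = 299 N.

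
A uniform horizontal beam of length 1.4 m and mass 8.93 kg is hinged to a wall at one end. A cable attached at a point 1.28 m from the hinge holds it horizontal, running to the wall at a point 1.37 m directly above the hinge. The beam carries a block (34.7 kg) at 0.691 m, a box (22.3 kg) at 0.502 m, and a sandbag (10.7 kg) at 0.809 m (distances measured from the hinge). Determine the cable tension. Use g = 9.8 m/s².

T ≈ 525 N

Choose the hinge as the axis so the unknown hinge reaction has zero arm there.
Beam weight: 8.93 × 9.8 = 87.51 N down at 0.7 m → arm 0.7 m, τ = 87.51 × 0.7 = 61.26 N·m clockwise.
Block: 34.7 × 9.8 = 340.1 N down at 0.691 m → arm 0.691 m, τ = 340.1 × 0.691 = 235 N·m clockwise.
Box: 22.3 × 9.8 = 218.5 N down at 0.502 m → arm 0.502 m, τ = 218.5 × 0.502 = 109.7 N·m clockwise.
Sandbag: 10.7 × 9.8 = 104.9 N down at 0.809 m → arm 0.809 m, τ = 104.9 × 0.809 = 84.86 N·m clockwise.
Total clockwise load moment = 490.8 N·m.
The cable tension T acts at 1.28 m; only its component perpendicular to the beam, T sinθ, produces torque. sinθ = h/√(h²+d²) = 1.37/√(1.37²+1.28²) = 0.7307.
Balancing moments: T × 1.28 × 0.7307 = 490.8, giving T = 490.8 / 0.9353 = 525 N.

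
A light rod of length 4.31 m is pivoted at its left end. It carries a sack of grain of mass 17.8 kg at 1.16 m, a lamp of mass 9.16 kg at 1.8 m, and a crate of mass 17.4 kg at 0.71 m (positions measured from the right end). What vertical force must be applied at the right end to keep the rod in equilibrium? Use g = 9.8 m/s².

Taking torques about the left end:
Sack of grain: 17.8 × 9.8 = 174.4 N down at 1.16 m → arm 3.15 m, τ = 174.4 × 3.15 = 549.4 N·m clockwise.
Lamp: 9.16 × 9.8 = 89.77 N down at 1.8 m → arm 2.51 m, τ = 89.77 × 2.51 = 225.3 N·m clockwise.
Crate: 17.4 × 9.8 = 170.5 N down at 0.71 m → arm 3.6 m, τ = 170.5 × 3.6 = 613.8 N·m clockwise.
Net moment of the loads = 1388 N·m clockwise.
The upward force F acts at the right end, arm 4.31 m, giving F × 4.31 counterclockwise.
Balancing moments: F × 4.31 = 1388, giving F = 1388 / 4.31 = 322 N.

F ≈ 322 N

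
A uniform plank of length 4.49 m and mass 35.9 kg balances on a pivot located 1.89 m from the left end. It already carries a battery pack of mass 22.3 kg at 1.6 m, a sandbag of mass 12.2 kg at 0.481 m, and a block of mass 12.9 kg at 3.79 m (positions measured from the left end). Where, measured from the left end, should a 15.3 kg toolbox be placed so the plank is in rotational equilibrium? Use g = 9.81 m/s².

Taking torques about the pivot (at 1.89 m from the left end):
Beam weight: 35.9 × 9.81 = 352.2 N down at 2.245 m → arm 0.355 m, τ = 352.2 × 0.355 = 125 N·m clockwise.
Battery pack: 22.3 × 9.81 = 218.8 N down at 1.6 m → arm 0.29 m, τ = 218.8 × 0.29 = 63.45 N·m counterclockwise.
Sandbag: 12.2 × 9.81 = 119.7 N down at 0.481 m → arm 1.409 m, τ = 119.7 × 1.409 = 168.7 N·m counterclockwise.
Block: 12.9 × 9.81 = 126.5 N down at 3.79 m → arm 1.9 m, τ = 126.5 × 1.9 = 240.3 N·m clockwise.
Net moment of existing loads = 133.2 N·m clockwise.
The toolbox weighs 15.3 × 9.81 = 150.1 N and must supply an equal counterclockwise moment, so its lever arm about the pivot is 133.2 / 150.1 = 0.887 m.
That puts it at 1.89 − 0.887 = 1 m from the left end.

x ≈ 1 m from the left end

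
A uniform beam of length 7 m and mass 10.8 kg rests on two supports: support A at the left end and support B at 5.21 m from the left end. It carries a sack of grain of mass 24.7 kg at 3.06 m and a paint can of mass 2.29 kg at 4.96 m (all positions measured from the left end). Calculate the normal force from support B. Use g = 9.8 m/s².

Sum moments about support A (its reaction then has zero moment arm).
Beam weight: 10.8 × 9.8 = 105.8 N down at 3.5 m → arm 3.5 m, τ = 105.8 × 3.5 = 370.3 N·m clockwise.
Sack of grain: 24.7 × 9.8 = 242.1 N down at 3.06 m → arm 3.06 m, τ = 242.1 × 3.06 = 740.8 N·m clockwise.
Paint can: 2.29 × 9.8 = 22.44 N down at 4.96 m → arm 4.96 m, τ = 22.44 × 4.96 = 111.3 N·m clockwise.
Net load moment about support A = 1222 N·m clockwise.
Reaction R at support B is upward at 5.21 m, arm 5.21 m → moment R × 5.21 counterclockwise.
For rotational equilibrium, R × 5.21 = 1222, so R = 235 N.

R_B ≈ 235 N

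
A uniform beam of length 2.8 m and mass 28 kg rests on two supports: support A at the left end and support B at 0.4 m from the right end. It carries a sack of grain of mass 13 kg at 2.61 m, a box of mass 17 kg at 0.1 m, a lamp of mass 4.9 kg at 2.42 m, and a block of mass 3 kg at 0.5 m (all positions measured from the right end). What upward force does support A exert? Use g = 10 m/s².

R_A ≈ 258 N

About support B:
Beam weight: 28 × 10 = 280 N down at 1.4 m → arm 1 m, τ = 280 × 1 = 280 N·m counterclockwise.
Sack of grain: 13 × 10 = 130 N down at 2.61 m → arm 2.21 m, τ = 130 × 2.21 = 287.3 N·m counterclockwise.
Box: 17 × 10 = 170 N down at 0.1 m → arm 0.3 m, τ = 170 × 0.3 = 51 N·m clockwise.
Lamp: 4.9 × 10 = 49 N down at 2.42 m → arm 2.02 m, τ = 49 × 2.02 = 98.98 N·m counterclockwise.
Block: 3 × 10 = 30 N down at 0.5 m → arm 0.1 m, τ = 30 × 0.1 = 3 N·m counterclockwise.
Net load moment about support B = 618.3 N·m counterclockwise.
Reaction R at support A is upward at 2.8 m, arm 2.4 m → moment R × 2.4 clockwise.
Στ = 0 ⇒ R × 2.4 = 618.3 ⇒ R = 258 N.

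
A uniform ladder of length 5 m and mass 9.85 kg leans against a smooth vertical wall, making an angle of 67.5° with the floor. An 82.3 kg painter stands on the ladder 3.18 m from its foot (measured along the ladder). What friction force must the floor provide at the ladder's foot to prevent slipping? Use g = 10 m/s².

Choose the foot of the ladder as the axis so the floor normal and friction both act there and drop out.
Ladder weight 9.85×10 = 98.5 N acts at 2.5 m along the ladder; its horizontal arm is 2.5·cos67.5° = 0.9567 m → τ = 94.23 N·m clockwise.
Painter: 82.3×10 = 823 N at 3.18 m → arm 1.217 m → τ = 1002 N·m clockwise.
Wall normal N acts horizontally at the top; its moment arm is the height L sinθ = 5·sin67.5° = 4.619 m, counterclockwise.
Setting net torque to zero: N × 4.619 = 1096 → N = 237 N.
ΣFx = 0: friction at the foot balances the wall's push, so f = N_wall = 237 N.

f ≈ 237 N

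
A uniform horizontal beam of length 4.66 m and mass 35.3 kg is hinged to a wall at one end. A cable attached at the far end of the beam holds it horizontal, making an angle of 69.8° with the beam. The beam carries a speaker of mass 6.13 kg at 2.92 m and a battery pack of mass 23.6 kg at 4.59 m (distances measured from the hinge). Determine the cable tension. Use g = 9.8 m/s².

T ≈ 467 N

About the hinge:
Beam weight: 35.3 × 9.8 = 345.9 N down at 2.33 m → arm 2.33 m, τ = 345.9 × 2.33 = 805.9 N·m clockwise.
Speaker: 6.13 × 9.8 = 60.07 N down at 2.92 m → arm 2.92 m, τ = 60.07 × 2.92 = 175.4 N·m clockwise.
Battery pack: 23.6 × 9.8 = 231.3 N down at 4.59 m → arm 4.59 m, τ = 231.3 × 4.59 = 1062 N·m clockwise.
Total clockwise load moment = 2043 N·m.
The cable tension T acts at 4.66 m; only its component perpendicular to the beam, T sinθ, produces torque. sin 69.8° = 0.9385.
Setting net torque to zero: T × 4.66 × 0.9385 = 2043 → T = 2043 / 4.373 = 467 N.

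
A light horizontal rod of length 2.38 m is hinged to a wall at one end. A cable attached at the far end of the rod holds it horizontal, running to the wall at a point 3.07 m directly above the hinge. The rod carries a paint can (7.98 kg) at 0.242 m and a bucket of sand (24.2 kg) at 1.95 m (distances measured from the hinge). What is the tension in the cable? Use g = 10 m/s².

T ≈ 261 N

Choose the hinge as the axis so the unknown hinge reaction has zero arm there.
Paint can: 7.98 × 10 = 79.8 N down at 0.242 m → arm 0.242 m, τ = 79.8 × 0.242 = 19.31 N·m clockwise.
Bucket of sand: 24.2 × 10 = 242 N down at 1.95 m → arm 1.95 m, τ = 242 × 1.95 = 471.9 N·m clockwise.
Total clockwise load moment = 491.2 N·m.
The cable tension T acts at 2.38 m; only its component perpendicular to the rod, T sinθ, produces torque. sinθ = h/√(h²+d²) = 3.07/√(3.07²+2.38²) = 0.7903.
Setting net torque to zero: T × 2.38 × 0.7903 = 491.2 → T = 491.2 / 1.881 = 261 N.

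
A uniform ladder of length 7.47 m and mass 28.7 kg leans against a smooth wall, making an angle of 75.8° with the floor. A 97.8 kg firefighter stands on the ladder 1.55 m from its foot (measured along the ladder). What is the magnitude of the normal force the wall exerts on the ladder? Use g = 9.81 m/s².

N_wall ≈ 86 N

About the foot of the ladder:
Ladder weight 28.7×9.81 = 281.5 N acts at 3.735 m along the ladder; its horizontal arm is 3.735·cos75.8° = 0.9162 m → τ = 257.9 N·m clockwise.
Firefighter: 97.8×9.81 = 959.4 N at 1.55 m → arm 0.3802 m → τ = 364.8 N·m clockwise.
Wall normal N acts horizontally at the top; its moment arm is the height L sinθ = 7.47·sin75.8° = 7.242 m, counterclockwise.
For rotational equilibrium, N × 7.242 = 622.7, so N = 86 N.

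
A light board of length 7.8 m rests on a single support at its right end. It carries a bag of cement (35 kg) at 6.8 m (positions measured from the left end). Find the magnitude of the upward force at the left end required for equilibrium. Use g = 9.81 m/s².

F ≈ 44 N

About the right end:
Bag of cement: 35 × 9.81 = 343.4 N down at 6.8 m → arm 1 m, τ = 343.4 × 1 = 343.4 N·m counterclockwise.
Net moment of the loads = 343.4 N·m counterclockwise.
The upward force F acts at the left end, arm 7.8 m, giving F × 7.8 clockwise.
Setting net torque to zero: F × 7.8 = 343.4 → F = 343.4 / 7.8 = 44 N.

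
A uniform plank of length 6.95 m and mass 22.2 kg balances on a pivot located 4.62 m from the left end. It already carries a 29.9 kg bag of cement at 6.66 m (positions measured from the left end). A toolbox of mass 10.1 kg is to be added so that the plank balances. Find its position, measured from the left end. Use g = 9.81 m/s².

x ≈ 1.1 m from the left end

Take moments about the pivot (at 4.62 m from the left end).
Beam weight: 22.2 × 9.81 = 217.8 N down at 3.475 m → arm 1.145 m, τ = 217.8 × 1.145 = 249.4 N·m counterclockwise.
Bag of cement: 29.9 × 9.81 = 293.3 N down at 6.66 m → arm 2.04 m, τ = 293.3 × 2.04 = 598.3 N·m clockwise.
Net moment of existing loads = 348.9 N·m clockwise.
The toolbox weighs 10.1 × 9.81 = 99.08 N and must supply an equal counterclockwise moment, so its lever arm about the pivot is 348.9 / 99.08 = 3.52 m.
That puts it at 4.62 − 3.52 = 1.1 m from the left end.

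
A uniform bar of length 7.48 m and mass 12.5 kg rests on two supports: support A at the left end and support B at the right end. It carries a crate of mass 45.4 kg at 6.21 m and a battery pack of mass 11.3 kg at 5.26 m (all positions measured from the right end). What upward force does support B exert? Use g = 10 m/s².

Taking torques about support A:
Beam weight: 12.5 × 10 = 125 N down at 3.74 m → arm 3.74 m, τ = 125 × 3.74 = 467.5 N·m clockwise.
Crate: 45.4 × 10 = 454 N down at 6.21 m → arm 1.27 m, τ = 454 × 1.27 = 576.6 N·m clockwise.
Battery pack: 11.3 × 10 = 113 N down at 5.26 m → arm 2.22 m, τ = 113 × 2.22 = 250.9 N·m clockwise.
Net load moment about support A = 1295 N·m clockwise.
Reaction R at support B is upward at 0 m, arm 7.48 m → moment R × 7.48 counterclockwise.
Balancing moments: R × 7.48 = 1295, giving R = 173 N.

R_B ≈ 173 N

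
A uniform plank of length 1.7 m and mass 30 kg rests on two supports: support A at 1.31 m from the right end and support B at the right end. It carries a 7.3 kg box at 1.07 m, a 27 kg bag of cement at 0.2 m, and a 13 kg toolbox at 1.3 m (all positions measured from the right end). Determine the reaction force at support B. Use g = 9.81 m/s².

R_B ≈ 342 N

Choose support A as the axis so its reaction then has zero moment arm.
Beam weight: 30 × 9.81 = 294.3 N down at 0.85 m → arm 0.46 m, τ = 294.3 × 0.46 = 135.4 N·m clockwise.
Box: 7.3 × 9.81 = 71.61 N down at 1.07 m → arm 0.24 m, τ = 71.61 × 0.24 = 17.19 N·m clockwise.
Bag of cement: 27 × 9.81 = 264.9 N down at 0.2 m → arm 1.11 m, τ = 264.9 × 1.11 = 294 N·m clockwise.
Toolbox: 13 × 9.81 = 127.5 N down at 1.3 m → arm 0.01 m, τ = 127.5 × 0.01 = 1.275 N·m clockwise.
Net load moment about support A = 447.9 N·m clockwise.
Reaction R at support B is upward at 0 m, arm 1.31 m → moment R × 1.31 counterclockwise.
Balancing moments: R × 1.31 = 447.9, giving R = 342 N.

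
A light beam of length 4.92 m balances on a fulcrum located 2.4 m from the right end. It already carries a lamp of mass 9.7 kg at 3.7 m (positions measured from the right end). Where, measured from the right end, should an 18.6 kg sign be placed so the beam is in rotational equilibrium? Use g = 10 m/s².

x ≈ 1.72 m from the right end

Take moments about the fulcrum (at 2.4 m from the right end).
Lamp: 9.7 × 10 = 97 N down at 3.7 m → arm 1.3 m, τ = 97 × 1.3 = 126.1 N·m counterclockwise.
Net moment of existing loads = 126.1 N·m counterclockwise.
The sign weighs 18.6 × 10 = 186 N and must supply an equal clockwise moment, so its lever arm about the fulcrum is 126.1 / 186 = 0.678 m.
That puts it at 2.4 − 0.678 = 1.72 m from the right end.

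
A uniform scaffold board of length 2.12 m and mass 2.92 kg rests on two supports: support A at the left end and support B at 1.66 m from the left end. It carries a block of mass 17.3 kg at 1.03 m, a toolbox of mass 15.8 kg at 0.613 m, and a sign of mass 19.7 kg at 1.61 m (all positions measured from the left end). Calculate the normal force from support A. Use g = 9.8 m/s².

Take moments about support B.
Beam weight: 2.92 × 9.8 = 28.62 N down at 1.06 m → arm 0.6 m, τ = 28.62 × 0.6 = 17.17 N·m counterclockwise.
Block: 17.3 × 9.8 = 169.5 N down at 1.03 m → arm 0.63 m, τ = 169.5 × 0.63 = 106.8 N·m counterclockwise.
Toolbox: 15.8 × 9.8 = 154.8 N down at 0.613 m → arm 1.047 m, τ = 154.8 × 1.047 = 162.1 N·m counterclockwise.
Sign: 19.7 × 9.8 = 193.1 N down at 1.61 m → arm 0.05 m, τ = 193.1 × 0.05 = 9.655 N·m counterclockwise.
Net load moment about support B = 295.7 N·m counterclockwise.
Reaction R at support A is upward at 0 m, arm 1.66 m → moment R × 1.66 clockwise.
Balancing moments: R × 1.66 = 295.7, giving R = 178 N.

R_A ≈ 178 N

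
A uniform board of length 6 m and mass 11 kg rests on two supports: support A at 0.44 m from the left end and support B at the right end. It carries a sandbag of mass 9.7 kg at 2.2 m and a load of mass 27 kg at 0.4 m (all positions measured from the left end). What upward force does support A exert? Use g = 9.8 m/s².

R_A ≈ 390 N

Taking torques about support B:
Beam weight: 11 × 9.8 = 107.8 N down at 3 m → arm 3 m, τ = 107.8 × 3 = 323.4 N·m counterclockwise.
Sandbag: 9.7 × 9.8 = 95.06 N down at 2.2 m → arm 3.8 m, τ = 95.06 × 3.8 = 361.2 N·m counterclockwise.
Load: 27 × 9.8 = 264.6 N down at 0.4 m → arm 5.6 m, τ = 264.6 × 5.6 = 1482 N·m counterclockwise.
Net load moment about support B = 2167 N·m counterclockwise.
Reaction R at support A is upward at 0.44 m, arm 5.56 m → moment R × 5.56 clockwise.
Setting net torque to zero: R × 5.56 = 2167 → R = 390 N.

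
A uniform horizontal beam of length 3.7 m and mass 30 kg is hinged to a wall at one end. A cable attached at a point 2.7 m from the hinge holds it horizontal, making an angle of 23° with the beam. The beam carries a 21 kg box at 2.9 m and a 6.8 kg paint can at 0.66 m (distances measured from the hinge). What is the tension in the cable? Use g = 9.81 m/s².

T ≈ 1120 N

Taking torques about the hinge:
Beam weight: 30 × 9.81 = 294.3 N down at 1.85 m → arm 1.85 m, τ = 294.3 × 1.85 = 544.5 N·m clockwise.
Box: 21 × 9.81 = 206 N down at 2.9 m → arm 2.9 m, τ = 206 × 2.9 = 597.4 N·m clockwise.
Paint can: 6.8 × 9.81 = 66.71 N down at 0.66 m → arm 0.66 m, τ = 66.71 × 0.66 = 44.03 N·m clockwise.
Total clockwise load moment = 1186 N·m.
The cable tension T acts at 2.7 m; only its component perpendicular to the beam, T sinθ, produces torque. sin 23° = 0.3907.
Στ = 0 ⇒ T × 2.7 × 0.3907 = 1186 ⇒ T = 1186 / 1.055 = 1120 N.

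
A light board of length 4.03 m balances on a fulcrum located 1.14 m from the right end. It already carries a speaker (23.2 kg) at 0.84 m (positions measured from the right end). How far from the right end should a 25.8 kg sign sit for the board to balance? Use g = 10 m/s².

x ≈ 1.41 m from the right end

Choose the fulcrum (at 1.14 m from the right end) as the axis so the support reaction has zero arm there.
Speaker: 23.2 × 10 = 232 N down at 0.84 m → arm 0.3 m, τ = 232 × 0.3 = 69.6 N·m clockwise.
Net moment of existing loads = 69.6 N·m clockwise.
The sign weighs 25.8 × 10 = 258 N and must supply an equal counterclockwise moment, so its lever arm about the fulcrum is 69.6 / 258 = 0.27 m.
That puts it at 1.14 + 0.27 = 1.41 m from the right end.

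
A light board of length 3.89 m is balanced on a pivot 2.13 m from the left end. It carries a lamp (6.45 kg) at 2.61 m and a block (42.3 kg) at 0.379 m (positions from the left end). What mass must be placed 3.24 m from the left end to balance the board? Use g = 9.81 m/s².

m ≈ 63.9 kg

Sum moments about the pivot (at 2.13 m from the left end) (the support reaction has zero arm there).
Lamp: 6.45 × 9.81 = 63.27 N down at 2.61 m → arm 0.48 m, τ = 63.27 × 0.48 = 30.37 N·m clockwise.
Block: 42.3 × 9.81 = 415 N down at 0.379 m → arm 1.751 m, τ = 415 × 1.751 = 726.7 N·m counterclockwise.
Net moment of known loads = 696.3 N·m counterclockwise.
An unknown mass m at 3.24 m has arm 1.11 m; its moment is m·g·1.11 clockwise.
Setting net torque to zero: m × 9.81 × 1.11 = 696.3 → m = 696.3 / (9.81 × 1.11) = 63.9 kg.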